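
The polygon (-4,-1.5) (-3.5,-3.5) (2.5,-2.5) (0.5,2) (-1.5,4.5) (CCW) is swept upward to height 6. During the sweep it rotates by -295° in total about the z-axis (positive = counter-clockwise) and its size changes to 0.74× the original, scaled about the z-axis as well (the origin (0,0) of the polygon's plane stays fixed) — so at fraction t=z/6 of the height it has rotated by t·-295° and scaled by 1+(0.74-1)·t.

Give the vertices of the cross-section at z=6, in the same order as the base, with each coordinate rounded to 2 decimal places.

Cross-section at z=6: (-0.24,-3.15) (1.25,-3.44) (2.46,0.89) (-1.18,0.96) (-3.49,0.40)

t = z/height = 6/6 = 1
s = 1 + (scale-1)·z/height = 1 + (0.74-1)·6/6 = 0.740000
θ = twist·z/height = -295°·6/6 = -295.0000° = -5.148721 rad
cos θ = 0.422618, sin θ = 0.906308 (intermediates below are computed at full precision and shown rounded to 5 d.p.)
v1: (-4,-1.5) → rotate → (-0.33101,-4.25916) → ×s → (-0.24495,-3.15178) → (-0.24,-3.15)
v2: (-3.5,-3.5) → rotate → (1.69291,-4.65124) → ×s → (1.25276,-3.44192) → (1.25,-3.44)
v3: (2.5,-2.5) → rotate → (3.32232,1.20922) → ×s → (2.45851,0.89483) → (2.46,0.89)
v4: (0.5,2) → rotate → (-1.60131,1.29839) → ×s → (-1.18497,0.96081) → (-1.18,0.96)
v5: (-1.5,4.5) → rotate → (-4.71231,0.54232) → ×s → (-3.48711,0.40132) → (-3.49,0.40)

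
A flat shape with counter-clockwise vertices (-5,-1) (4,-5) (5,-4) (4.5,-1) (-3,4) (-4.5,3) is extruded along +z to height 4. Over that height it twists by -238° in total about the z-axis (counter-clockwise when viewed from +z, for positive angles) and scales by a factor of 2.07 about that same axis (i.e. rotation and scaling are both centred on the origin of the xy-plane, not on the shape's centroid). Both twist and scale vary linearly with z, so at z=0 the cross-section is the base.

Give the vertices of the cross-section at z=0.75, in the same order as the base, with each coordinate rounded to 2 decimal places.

Cross-section at z=0.75: (-5.12,3.36) (-0.80,-7.65) (0.90,-7.64) (3.00,-4.65) (0.81,5.95) (-1.32,6.36)

t = z/height = 0.75/4 = 0.1875
s = 1 + (scale-1)·z/height = 1 + (2.07-1)·0.75/4 = 1.200625
θ = twist·z/height = -238°·0.75/4 = -44.6250° = -0.778853 rad
cos θ = 0.711720, sin θ = -0.702464 (intermediates below are computed at full precision and shown rounded to 5 d.p.)
v1: (-5,-1) → rotate → (-4.26106,2.80060) → ×s → (-5.11594,3.36247) → (-5.12,3.36)
v2: (4,-5) → rotate → (-0.66544,-6.36845) → ×s → (-0.79894,-7.64612) → (-0.80,-7.65)
v3: (5,-4) → rotate → (0.74874,-6.35920) → ×s → (0.89896,-7.63501) → (0.90,-7.64)
v4: (4.5,-1) → rotate → (2.50027,-3.87281) → ×s → (3.00189,-4.64979) → (3.00,-4.65)
v5: (-3,4) → rotate → (0.67470,4.95427) → ×s → (0.81006,5.94822) → (0.81,5.95)
v6: (-4.5,3) → rotate → (-1.09535,5.29625) → ×s → (-1.31510,6.35880) → (-1.32,6.36)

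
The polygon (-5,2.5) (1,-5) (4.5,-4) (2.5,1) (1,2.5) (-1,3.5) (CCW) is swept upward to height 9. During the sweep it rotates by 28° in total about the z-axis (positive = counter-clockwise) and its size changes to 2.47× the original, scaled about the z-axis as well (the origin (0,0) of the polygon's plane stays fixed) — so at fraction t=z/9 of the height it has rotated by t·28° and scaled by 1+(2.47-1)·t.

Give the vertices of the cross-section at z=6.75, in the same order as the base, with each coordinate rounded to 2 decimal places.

Cross-section at z=6.75: (-11.70,1.14) (5.73,-9.06) (11.85,-4.46) (4.15,3.85) (0.08,5.66) (-4.60,6.12)

t = z/height = 6.75/9 = 0.75
s = 1 + (scale-1)·z/height = 1 + (2.47-1)·6.75/9 = 2.102500
θ = twist·z/height = 28°·6.75/9 = 21.0000° = 0.366519 rad
cos θ = 0.933580, sin θ = 0.358368 (intermediates below are computed at full precision and shown rounded to 5 d.p.)
v1: (-5,2.5) → rotate → (-5.56382,0.54211) → ×s → (-11.69794,1.13979) → (-11.70,1.14)
v2: (1,-5) → rotate → (2.72542,-4.30953) → ×s → (5.73020,-9.06080) → (5.73,-9.06)
v3: (4.5,-4) → rotate → (5.63458,-2.12167) → ×s → (11.84671,-4.46080) → (11.85,-4.46)
v4: (2.5,1) → rotate → (1.97558,1.82950) → ×s → (4.15366,3.84652) → (4.15,3.85)
v5: (1,2.5) → rotate → (0.03766,2.69232) → ×s → (0.07918,5.66060) → (0.08,5.66)
v6: (-1,3.5) → rotate → (-2.18787,2.90916) → ×s → (-4.59999,6.11652) → (-4.60,6.12)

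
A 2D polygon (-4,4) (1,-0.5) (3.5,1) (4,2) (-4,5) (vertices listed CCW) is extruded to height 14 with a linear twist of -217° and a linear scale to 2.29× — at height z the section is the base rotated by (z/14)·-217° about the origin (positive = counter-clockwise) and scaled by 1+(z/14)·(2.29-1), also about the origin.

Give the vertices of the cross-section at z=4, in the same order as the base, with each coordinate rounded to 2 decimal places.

Cross-section at z=4: (2.26,7.40) (0.04,-1.53) (3.46,-3.59) (4.99,-3.55) (3.47,8.05)

t = z/height = 4/14 = 0.285714
s = 1 + (scale-1)·z/height = 1 + (2.29-1)·4/14 = 1.368571
θ = twist·z/height = -217°·4/14 = -62.0000° = -1.082104 rad
cos θ = 0.469472, sin θ = -0.882948 (intermediates below are computed at full precision and shown rounded to 5 d.p.)
v1: (-4,4) → rotate → (1.65390,5.40968) → ×s → (2.26349,7.40353) → (2.26,7.40)
v2: (1,-0.5) → rotate → (0.02800,-1.11768) → ×s → (0.03832,-1.52963) → (0.04,-1.53)
v3: (3.5,1) → rotate → (2.52610,-2.62085) → ×s → (3.45715,-3.58681) → (3.46,-3.59)
v4: (4,2) → rotate → (3.64378,-2.59285) → ×s → (4.98678,-3.54850) → (4.99,-3.55)
v5: (-4,5) → rotate → (2.53685,5.87915) → ×s → (3.47186,8.04603) → (3.47,8.05)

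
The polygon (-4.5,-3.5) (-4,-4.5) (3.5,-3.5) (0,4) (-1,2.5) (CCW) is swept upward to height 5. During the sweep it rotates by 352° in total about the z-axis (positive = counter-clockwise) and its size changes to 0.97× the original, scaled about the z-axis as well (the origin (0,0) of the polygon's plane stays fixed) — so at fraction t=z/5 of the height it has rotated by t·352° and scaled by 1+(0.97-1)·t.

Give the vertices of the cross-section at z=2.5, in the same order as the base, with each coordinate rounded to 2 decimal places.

t = z/height = 2.5/5 = 0.5
s = 1 + (scale-1)·z/height = 1 + (0.97-1)·2.5/5 = 0.985000
θ = twist·z/height = 352°·2.5/5 = 176.0000° = 3.071779 rad
cos θ = -0.997564, sin θ = 0.069756 (intermediates below are computed at full precision and shown rounded to 5 d.p.)
v1: (-4.5,-3.5) → rotate → (4.73319,3.17757) → ×s → (4.66219,3.12991) → (4.66,3.13)
v2: (-4,-4.5) → rotate → (4.30416,4.21001) → ×s → (4.23960,4.14686) → (4.24,4.15)
v3: (3.5,-3.5) → rotate → (-3.24733,3.73562) → ×s → (-3.19862,3.67959) → (-3.20,3.68)
v4: (0,4) → rotate → (-0.27903,-3.99026) → ×s → (-0.27484,-3.93040) → (-0.27,-3.93)
v5: (-1,2.5) → rotate → (0.82317,-2.56367) → ×s → (0.81083,-2.52521) → (0.81,-2.53)

Cross-section at z=2.5: (4.66,3.13) (4.24,4.15) (-3.20,3.68) (-0.27,-3.93) (0.81,-2.53)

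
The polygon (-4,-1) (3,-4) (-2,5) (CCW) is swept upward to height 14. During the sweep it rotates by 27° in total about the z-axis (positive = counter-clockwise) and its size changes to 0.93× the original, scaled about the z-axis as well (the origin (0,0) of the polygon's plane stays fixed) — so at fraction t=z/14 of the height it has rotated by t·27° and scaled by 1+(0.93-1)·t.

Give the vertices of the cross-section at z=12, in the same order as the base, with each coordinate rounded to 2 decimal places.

t = z/height = 12/14 = 0.857143
s = 1 + (scale-1)·z/height = 1 + (0.93-1)·12/14 = 0.940000
θ = twist·z/height = 27°·12/14 = 23.1429° = 0.403919 rad
cos θ = 0.919528, sin θ = 0.393025 (intermediates below are computed at full precision and shown rounded to 5 d.p.)
v1: (-4,-1) → rotate → (-3.28509,-2.49163) → ×s → (-3.08798,-2.34213) → (-3.09,-2.34)
v2: (3,-4) → rotate → (4.33068,-2.49904) → ×s → (4.07084,-2.34909) → (4.07,-2.35)
v3: (-2,5) → rotate → (-3.80418,3.81159) → ×s → (-3.57593,3.58289) → (-3.58,3.58)

Cross-section at z=12: (-3.09,-2.34) (4.07,-2.35) (-3.58,3.58)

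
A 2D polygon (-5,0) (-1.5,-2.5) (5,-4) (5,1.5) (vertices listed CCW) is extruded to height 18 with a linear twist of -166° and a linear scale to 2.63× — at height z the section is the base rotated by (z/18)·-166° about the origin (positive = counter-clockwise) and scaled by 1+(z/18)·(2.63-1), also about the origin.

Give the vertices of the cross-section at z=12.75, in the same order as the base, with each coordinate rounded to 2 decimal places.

t = z/height = 12.75/18 = 0.708333
s = 1 + (scale-1)·z/height = 1 + (2.63-1)·12.75/18 = 2.154583
θ = twist·z/height = -166°·12.75/18 = -117.5833° = -2.052216 rad
cos θ = -0.463038, sin θ = -0.886338 (intermediates below are computed at full precision and shown rounded to 5 d.p.)
v1: (-5,0) → rotate → (2.31519,4.43169) → ×s → (4.98827,9.54845) → (4.99,9.55)
v2: (-1.5,-2.5) → rotate → (-1.52129,2.48710) → ×s → (-3.27774,5.35867) → (-3.28,5.36)
v3: (5,-4) → rotate → (-5.86054,-2.57954) → ×s → (-12.62703,-5.55783) → (-12.63,-5.56)
v4: (5,1.5) → rotate → (-0.98568,-5.12625) → ×s → (-2.12374,-11.04493) → (-2.12,-11.04)

Cross-section at z=12.75: (4.99,9.55) (-3.28,5.36) (-12.63,-5.56) (-2.12,-11.04)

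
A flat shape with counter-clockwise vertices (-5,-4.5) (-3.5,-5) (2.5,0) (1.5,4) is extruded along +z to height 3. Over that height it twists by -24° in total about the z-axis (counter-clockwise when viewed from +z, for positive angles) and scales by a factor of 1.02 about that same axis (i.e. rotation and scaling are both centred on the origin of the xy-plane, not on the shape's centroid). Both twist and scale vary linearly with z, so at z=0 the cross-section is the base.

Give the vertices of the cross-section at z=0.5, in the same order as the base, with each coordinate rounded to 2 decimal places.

Cross-section at z=0.5: (-5.32,-4.15) (-3.85,-4.76) (2.50,-0.17) (1.78,3.90)

t = z/height = 0.5/3 = 0.166667
s = 1 + (scale-1)·z/height = 1 + (1.02-1)·0.5/3 = 1.003333
θ = twist·z/height = -24°·0.5/3 = -4.0000° = -0.069813 rad
cos θ = 0.997564, sin θ = -0.069756 (intermediates below are computed at full precision and shown rounded to 5 d.p.)
v1: (-5,-4.5) → rotate → (-5.30172,-4.14026) → ×s → (-5.31940,-4.15406) → (-5.32,-4.15)
v2: (-3.5,-5) → rotate → (-3.84026,-4.74367) → ×s → (-3.85306,-4.75948) → (-3.85,-4.76)
v3: (2.5,0) → rotate → (2.49391,-0.17439) → ×s → (2.50222,-0.17497) → (2.50,-0.17)
v4: (1.5,4) → rotate → (1.77537,3.88562) → ×s → (1.78129,3.89857) → (1.78,3.90)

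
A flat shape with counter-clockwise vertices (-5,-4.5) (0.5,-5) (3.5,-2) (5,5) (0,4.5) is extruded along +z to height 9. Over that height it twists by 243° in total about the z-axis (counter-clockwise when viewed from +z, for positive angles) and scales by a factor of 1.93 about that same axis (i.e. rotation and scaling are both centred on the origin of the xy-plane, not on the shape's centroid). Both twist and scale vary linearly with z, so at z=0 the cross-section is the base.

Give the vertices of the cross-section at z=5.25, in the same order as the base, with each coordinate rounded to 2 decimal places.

t = z/height = 5.25/9 = 0.583333
s = 1 + (scale-1)·z/height = 1 + (1.93-1)·5.25/9 = 1.542500
θ = twist·z/height = 243°·5.25/9 = 141.7500° = 2.474004 rad
cos θ = -0.785317, sin θ = 0.619094 (intermediates below are computed at full precision and shown rounded to 5 d.p.)
v1: (-5,-4.5) → rotate → (6.71251,0.43846) → ×s → (10.35404,0.67632) → (10.35,0.68)
v2: (0.5,-5) → rotate → (2.70281,4.23613) → ×s → (4.16909,6.53423) → (4.17,6.53)
v3: (3.5,-2) → rotate → (-1.51042,3.73746) → ×s → (-2.32982,5.76504) → (-2.33,5.77)
v4: (5,5) → rotate → (-7.02205,-0.83111) → ×s → (-10.83152,-1.28199) → (-10.83,-1.28)
v5: (0,4.5) → rotate → (-2.78592,-3.53393) → ×s → (-4.29729,-5.45108) → (-4.30,-5.45)

Cross-section at z=5.25: (10.35,0.68) (4.17,6.53) (-2.33,5.77) (-10.83,-1.28) (-4.30,-5.45)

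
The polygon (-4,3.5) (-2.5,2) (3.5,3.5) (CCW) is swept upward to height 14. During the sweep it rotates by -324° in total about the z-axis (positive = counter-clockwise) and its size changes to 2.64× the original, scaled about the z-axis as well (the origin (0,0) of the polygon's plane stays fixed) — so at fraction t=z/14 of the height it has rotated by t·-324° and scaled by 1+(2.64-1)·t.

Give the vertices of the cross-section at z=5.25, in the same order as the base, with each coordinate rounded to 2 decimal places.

t = z/height = 5.25/14 = 0.375
s = 1 + (scale-1)·z/height = 1 + (2.64-1)·5.25/14 = 1.615000
θ = twist·z/height = -324°·5.25/14 = -121.5000° = -2.120575 rad
cos θ = -0.522499, sin θ = -0.852640 (intermediates below are computed at full precision and shown rounded to 5 d.p.)
v1: (-4,3.5) → rotate → (5.07423,1.58182) → ×s → (8.19489,2.55463) → (8.19,2.55)
v2: (-2.5,2) → rotate → (3.01153,1.08660) → ×s → (4.86362,1.75486) → (4.86,1.75)
v3: (3.5,3.5) → rotate → (1.15550,-4.81299) → ×s → (1.86613,-7.77297) → (1.87,-7.77)

Cross-section at z=5.25: (8.19,2.55) (4.86,1.75) (1.87,-7.77)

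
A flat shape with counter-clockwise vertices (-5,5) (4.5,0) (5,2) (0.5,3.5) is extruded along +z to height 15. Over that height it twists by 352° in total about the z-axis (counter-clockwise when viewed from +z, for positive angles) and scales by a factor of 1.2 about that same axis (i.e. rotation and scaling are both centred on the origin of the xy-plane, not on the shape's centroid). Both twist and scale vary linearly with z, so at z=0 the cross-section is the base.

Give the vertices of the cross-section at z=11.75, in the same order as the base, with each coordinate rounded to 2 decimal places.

Cross-section at z=11.75: (5.18,6.33) (0.52,-5.18) (2.88,-5.52) (4.09,-0.17)

t = z/height = 11.75/15 = 0.783333
s = 1 + (scale-1)·z/height = 1 + (1.2-1)·11.75/15 = 1.156667
θ = twist·z/height = 352°·11.75/15 = 275.7333° = 4.812455 rad
cos θ = 0.099899, sin θ = -0.994998 (intermediates below are computed at full precision and shown rounded to 5 d.p.)
v1: (-5,5) → rotate → (4.47549,5.47448) → ×s → (5.17666,6.33215) → (5.18,6.33)
v2: (4.5,0) → rotate → (0.44954,-4.47749) → ×s → (0.51997,-5.17896) → (0.52,-5.18)
v3: (5,2) → rotate → (2.48949,-4.77519) → ×s → (2.87951,-5.52330) → (2.88,-5.52)
v4: (0.5,3.5) → rotate → (3.53244,-0.14785) → ×s → (4.08586,-0.17102) → (4.09,-0.17)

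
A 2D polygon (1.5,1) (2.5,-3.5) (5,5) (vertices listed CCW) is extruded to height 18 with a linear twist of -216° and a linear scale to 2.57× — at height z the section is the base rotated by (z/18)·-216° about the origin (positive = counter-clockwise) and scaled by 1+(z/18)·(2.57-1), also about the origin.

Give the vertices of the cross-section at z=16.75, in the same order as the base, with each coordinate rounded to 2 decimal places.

t = z/height = 16.75/18 = 0.930556
s = 1 + (scale-1)·z/height = 1 + (2.57-1)·16.75/18 = 2.460972
θ = twist·z/height = -216°·16.75/18 = -201.0000° = -3.508112 rad
cos θ = -0.933580, sin θ = 0.358368 (intermediates below are computed at full precision and shown rounded to 5 d.p.)
v1: (1.5,1) → rotate → (-1.75874,-0.39603) → ×s → (-4.32821,-0.97462) → (-4.33,-0.97)
v2: (2.5,-3.5) → rotate → (-1.07966,4.16345) → ×s → (-2.65702,10.24614) → (-2.66,10.25)
v3: (5,5) → rotate → (-6.45974,-2.87606) → ×s → (-15.89725,-7.07791) → (-15.90,-7.08)

Cross-section at z=16.75: (-4.33,-0.97) (-2.66,10.25) (-15.90,-7.08)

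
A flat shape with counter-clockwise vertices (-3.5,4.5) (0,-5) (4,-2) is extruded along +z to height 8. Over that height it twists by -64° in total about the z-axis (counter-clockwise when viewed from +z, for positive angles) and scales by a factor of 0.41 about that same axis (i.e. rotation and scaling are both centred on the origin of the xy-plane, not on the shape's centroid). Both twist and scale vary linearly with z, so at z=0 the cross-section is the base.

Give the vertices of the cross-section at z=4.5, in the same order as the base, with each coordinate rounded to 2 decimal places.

t = z/height = 4.5/8 = 0.5625
s = 1 + (scale-1)·z/height = 1 + (0.41-1)·4.5/8 = 0.668125
θ = twist·z/height = -64°·4.5/8 = -36.0000° = -0.628319 rad
cos θ = 0.809017, sin θ = -0.587785 (intermediates below are computed at full precision and shown rounded to 5 d.p.)
v1: (-3.5,4.5) → rotate → (-0.18653,5.69782) → ×s → (-0.12462,3.80686) → (-0.12,3.81)
v2: (0,-5) → rotate → (-2.93893,-4.04508) → ×s → (-1.96357,-2.70262) → (-1.96,-2.70)
v3: (4,-2) → rotate → (2.06050,-3.96917) → ×s → (1.37667,-2.65191) → (1.38,-2.65)

Cross-section at z=4.5: (-0.12,3.81) (-1.96,-2.70) (1.38,-2.65)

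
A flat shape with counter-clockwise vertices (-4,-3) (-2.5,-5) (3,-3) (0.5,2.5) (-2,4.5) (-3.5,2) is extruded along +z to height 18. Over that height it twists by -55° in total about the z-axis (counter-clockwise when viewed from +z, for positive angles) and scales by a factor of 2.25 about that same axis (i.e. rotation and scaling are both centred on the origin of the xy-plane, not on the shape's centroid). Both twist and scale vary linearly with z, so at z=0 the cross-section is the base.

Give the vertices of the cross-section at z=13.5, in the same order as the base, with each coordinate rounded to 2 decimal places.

t = z/height = 13.5/18 = 0.75
s = 1 + (scale-1)·z/height = 1 + (2.25-1)·13.5/18 = 1.937500
θ = twist·z/height = -55°·13.5/18 = -41.2500° = -0.719948 rad
cos θ = 0.751840, sin θ = -0.659346 (intermediates below are computed at full precision and shown rounded to 5 d.p.)
v1: (-4,-3) → rotate → (-4.98540,0.38186) → ×s → (-9.65921,0.73986) → (-9.66,0.74)
v2: (-2.5,-5) → rotate → (-5.17633,-2.11083) → ×s → (-10.02914,-4.08974) → (-10.03,-4.09)
v3: (3,-3) → rotate → (0.27748,-4.23356) → ×s → (0.53762,-8.20252) → (0.54,-8.20)
v4: (0.5,2.5) → rotate → (2.02428,1.54993) → ×s → (3.92205,3.00298) → (3.92,3.00)
v5: (-2,4.5) → rotate → (1.46338,4.70197) → ×s → (2.83529,9.11007) → (2.84,9.11)
v6: (-3.5,2) → rotate → (-1.31275,3.81139) → ×s → (-2.54345,7.38457) → (-2.54,7.38)

Cross-section at z=13.5: (-9.66,0.74) (-10.03,-4.09) (0.54,-8.20) (3.92,3.00) (2.84,9.11) (-2.54,7.38)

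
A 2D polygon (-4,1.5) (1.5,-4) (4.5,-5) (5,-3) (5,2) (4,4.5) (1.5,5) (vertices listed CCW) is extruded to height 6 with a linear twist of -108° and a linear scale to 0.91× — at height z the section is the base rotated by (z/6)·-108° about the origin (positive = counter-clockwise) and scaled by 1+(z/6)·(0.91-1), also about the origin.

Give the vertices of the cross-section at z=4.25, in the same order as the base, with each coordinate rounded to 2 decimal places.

Cross-section at z=4.25: (0.49,3.97) (-3.31,-2.24) (-3.57,-5.19) (-1.64,-5.21) (2.91,-4.11) (4.97,-2.66) (4.88,-0.27)

t = z/height = 4.25/6 = 0.708333
s = 1 + (scale-1)·z/height = 1 + (0.91-1)·4.25/6 = 0.936250
θ = twist·z/height = -108°·4.25/6 = -76.5000° = -1.335177 rad
cos θ = 0.233445, sin θ = -0.972370 (intermediates below are computed at full precision and shown rounded to 5 d.p.)
v1: (-4,1.5) → rotate → (0.52477,4.23965) → ×s → (0.49132,3.96937) → (0.49,3.97)
v2: (1.5,-4) → rotate → (-3.53931,-2.39234) → ×s → (-3.31368,-2.23982) → (-3.31,-2.24)
v3: (4.5,-5) → rotate → (-3.81135,-5.54289) → ×s → (-3.56837,-5.18953) → (-3.57,-5.19)
v4: (5,-3) → rotate → (-1.74988,-5.56219) → ×s → (-1.63833,-5.20760) → (-1.64,-5.21)
v5: (5,2) → rotate → (3.11197,-4.39496) → ×s → (2.91358,-4.11478) → (2.91,-4.11)
v6: (4,4.5) → rotate → (5.30945,-2.83898) → ×s → (4.97097,-2.65799) → (4.97,-2.66)
v7: (1.5,5) → rotate → (5.21202,-0.29133) → ×s → (4.87975,-0.27276) → (4.88,-0.27)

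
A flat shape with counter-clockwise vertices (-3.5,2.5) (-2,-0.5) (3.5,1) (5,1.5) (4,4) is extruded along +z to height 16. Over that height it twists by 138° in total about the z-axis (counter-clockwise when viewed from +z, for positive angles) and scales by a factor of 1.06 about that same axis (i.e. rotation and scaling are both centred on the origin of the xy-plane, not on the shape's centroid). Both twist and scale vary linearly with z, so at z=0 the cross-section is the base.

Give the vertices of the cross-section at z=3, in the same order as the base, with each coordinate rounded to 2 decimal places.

Cross-section at z=3: (-4.29,0.73) (-1.60,-1.34) (2.74,2.45) (3.89,3.57) (1.87,5.40)

t = z/height = 3/16 = 0.1875
s = 1 + (scale-1)·z/height = 1 + (1.06-1)·3/16 = 1.011250
θ = twist·z/height = 138°·3/16 = 25.8750° = 0.451604 rad
cos θ = 0.899748, sin θ = 0.436409 (intermediates below are computed at full precision and shown rounded to 5 d.p.)
v1: (-3.5,2.5) → rotate → (-4.24014,0.72194) → ×s → (-4.28784,0.73006) → (-4.29,0.73)
v2: (-2,-0.5) → rotate → (-1.58129,-1.32269) → ×s → (-1.59908,-1.33757) → (-1.60,-1.34)
v3: (3.5,1) → rotate → (2.71271,2.42718) → ×s → (2.74323,2.45449) → (2.74,2.45)
v4: (5,1.5) → rotate → (3.84413,3.53167) → ×s → (3.88737,3.57140) → (3.89,3.57)
v5: (4,4) → rotate → (1.85336,5.34463) → ×s → (1.87421,5.40476) → (1.87,5.40)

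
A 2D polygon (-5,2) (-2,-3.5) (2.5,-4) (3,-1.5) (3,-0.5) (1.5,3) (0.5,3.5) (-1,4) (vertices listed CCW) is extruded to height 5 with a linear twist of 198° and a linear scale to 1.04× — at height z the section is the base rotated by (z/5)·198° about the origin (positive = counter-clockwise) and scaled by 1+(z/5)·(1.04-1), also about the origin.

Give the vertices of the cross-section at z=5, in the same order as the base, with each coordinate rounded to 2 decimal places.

Cross-section at z=5: (5.59,-0.37) (0.85,4.10) (-3.76,3.15) (-3.45,0.52) (-3.13,-0.47) (-0.52,-3.45) (0.63,-3.62) (2.27,-3.64)

t = z/height = 5/5 = 1
s = 1 + (scale-1)·z/height = 1 + (1.04-1)·5/5 = 1.040000
θ = twist·z/height = 198°·5/5 = 198.0000° = 3.455752 rad
cos θ = -0.951057, sin θ = -0.309017 (intermediates below are computed at full precision and shown rounded to 5 d.p.)
v1: (-5,2) → rotate → (5.37332,-0.35703) → ×s → (5.58825,-0.37131) → (5.59,-0.37)
v2: (-2,-3.5) → rotate → (0.82055,3.94673) → ×s → (0.85338,4.10460) → (0.85,4.10)
v3: (2.5,-4) → rotate → (-3.61371,3.03168) → ×s → (-3.75826,3.15295) → (-3.76,3.15)
v4: (3,-1.5) → rotate → (-3.31670,0.49953) → ×s → (-3.44936,0.51952) → (-3.45,0.52)
v5: (3,-0.5) → rotate → (-3.00768,-0.45152) → ×s → (-3.12799,-0.46958) → (-3.13,-0.47)
v6: (1.5,3) → rotate → (-0.49953,-3.31670) → ×s → (-0.51952,-3.44936) → (-0.52,-3.45)
v7: (0.5,3.5) → rotate → (0.60603,-3.48321) → ×s → (0.63027,-3.62253) → (0.63,-3.62)
v8: (-1,4) → rotate → (2.18712,-3.49521) → ×s → (2.27461,-3.63502) → (2.27,-3.64)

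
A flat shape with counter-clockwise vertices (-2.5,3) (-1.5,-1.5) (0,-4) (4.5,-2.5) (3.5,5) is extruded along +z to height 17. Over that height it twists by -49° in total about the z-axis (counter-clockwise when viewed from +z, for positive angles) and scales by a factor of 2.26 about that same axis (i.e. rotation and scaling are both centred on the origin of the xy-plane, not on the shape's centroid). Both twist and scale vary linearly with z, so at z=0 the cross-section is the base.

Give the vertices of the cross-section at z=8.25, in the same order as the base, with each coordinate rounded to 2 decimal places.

t = z/height = 8.25/17 = 0.485294
s = 1 + (scale-1)·z/height = 1 + (2.26-1)·8.25/17 = 1.611471
θ = twist·z/height = -49°·8.25/17 = -23.7794° = -0.415029 rad
cos θ = 0.915105, sin θ = -0.403216 (intermediates below are computed at full precision and shown rounded to 5 d.p.)
v1: (-2.5,3) → rotate → (-1.07811,3.75336) → ×s → (-1.73735,6.04842) → (-1.74,6.05)
v2: (-1.5,-1.5) → rotate → (-1.97748,-0.76783) → ×s → (-3.18665,-1.23734) → (-3.19,-1.24)
v3: (0,-4) → rotate → (-1.61287,-3.66042) → ×s → (-2.59909,-5.89866) → (-2.60,-5.90)
v4: (4.5,-2.5) → rotate → (3.10993,-4.10224) → ×s → (5.01156,-6.61063) → (5.01,-6.61)
v5: (3.5,5) → rotate → (5.21895,3.16427) → ×s → (8.41018,5.09912) → (8.41,5.10)

Cross-section at z=8.25: (-1.74,6.05) (-3.19,-1.24) (-2.60,-5.90) (5.01,-6.61) (8.41,5.10)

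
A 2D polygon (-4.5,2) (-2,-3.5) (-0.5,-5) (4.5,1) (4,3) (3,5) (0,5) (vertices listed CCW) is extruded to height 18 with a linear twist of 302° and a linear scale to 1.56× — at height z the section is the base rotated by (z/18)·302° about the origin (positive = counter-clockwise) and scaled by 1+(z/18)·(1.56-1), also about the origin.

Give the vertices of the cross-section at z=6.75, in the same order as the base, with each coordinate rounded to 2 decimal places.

Cross-section at z=6.75: (-0.07,-5.96) (4.85,-0.55) (5.80,1.83) (-3.26,4.53) (-5.25,3.01) (-6.99,0.95) (-5.56,-2.39)

t = z/height = 6.75/18 = 0.375
s = 1 + (scale-1)·z/height = 1 + (1.56-1)·6.75/18 = 1.210000
θ = twist·z/height = 302°·6.75/18 = 113.2500° = 1.976585 rad
cos θ = -0.394744, sin θ = 0.918791 (intermediates below are computed at full precision and shown rounded to 5 d.p.)
v1: (-4.5,2) → rotate → (-0.06124,-4.92405) → ×s → (-0.07409,-5.95810) → (-0.07,-5.96)
v2: (-2,-3.5) → rotate → (4.00526,-0.45598) → ×s → (4.84636,-0.55173) → (4.85,-0.55)
v3: (-0.5,-5) → rotate → (4.79133,1.51432) → ×s → (5.79751,1.83233) → (5.80,1.83)
v4: (4.5,1) → rotate → (-2.69514,3.73982) → ×s → (-3.26112,4.52518) → (-3.26,4.53)
v5: (4,3) → rotate → (-4.33535,2.49093) → ×s → (-5.24577,3.01403) → (-5.25,3.01)
v6: (3,5) → rotate → (-5.77819,0.78265) → ×s → (-6.99161,0.94701) → (-6.99,0.95)
v7: (0,5) → rotate → (-4.59396,-1.97372) → ×s → (-5.55869,-2.38820) → (-5.56,-2.39)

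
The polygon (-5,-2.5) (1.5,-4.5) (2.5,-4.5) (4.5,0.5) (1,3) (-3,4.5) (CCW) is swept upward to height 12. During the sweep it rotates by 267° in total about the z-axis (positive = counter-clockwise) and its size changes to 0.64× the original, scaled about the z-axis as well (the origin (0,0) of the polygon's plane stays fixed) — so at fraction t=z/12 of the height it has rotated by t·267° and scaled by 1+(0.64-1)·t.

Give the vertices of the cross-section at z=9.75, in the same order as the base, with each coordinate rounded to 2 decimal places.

t = z/height = 9.75/12 = 0.8125
s = 1 + (scale-1)·z/height = 1 + (0.64-1)·9.75/12 = 0.707500
θ = twist·z/height = 267°·9.75/12 = 216.9375° = 3.786274 rad
cos θ = -0.799292, sin θ = -0.600943 (intermediates below are computed at full precision and shown rounded to 5 d.p.)
v1: (-5,-2.5) → rotate → (2.49410,5.00295) → ×s → (1.76457,3.53958) → (1.76,3.54)
v2: (1.5,-4.5) → rotate → (-3.90318,2.69540) → ×s → (-2.76150,1.90699) → (-2.76,1.91)
v3: (2.5,-4.5) → rotate → (-4.70247,2.09445) → ×s → (-3.32700,1.48183) → (-3.33,1.48)
v4: (4.5,0.5) → rotate → (-3.29634,-3.10389) → ×s → (-2.33216,-2.19600) → (-2.33,-2.20)
v5: (1,3) → rotate → (1.00354,-2.99882) → ×s → (0.71000,-2.12166) → (0.71,-2.12)
v6: (-3,4.5) → rotate → (5.10212,-1.79398) → ×s → (3.60975,-1.26924) → (3.61,-1.27)

Cross-section at z=9.75: (1.76,3.54) (-2.76,1.91) (-3.33,1.48) (-2.33,-2.20) (0.71,-2.12) (3.61,-1.27)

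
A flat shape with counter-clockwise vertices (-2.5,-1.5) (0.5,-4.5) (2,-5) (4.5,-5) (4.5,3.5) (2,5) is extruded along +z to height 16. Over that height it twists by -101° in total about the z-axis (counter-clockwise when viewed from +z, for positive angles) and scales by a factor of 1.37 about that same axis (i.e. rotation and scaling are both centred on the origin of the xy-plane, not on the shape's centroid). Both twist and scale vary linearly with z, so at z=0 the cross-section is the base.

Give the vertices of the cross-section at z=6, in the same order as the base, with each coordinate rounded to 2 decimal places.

t = z/height = 6/16 = 0.375
s = 1 + (scale-1)·z/height = 1 + (1.37-1)·6/16 = 1.138750
θ = twist·z/height = -101°·6/16 = -37.8750° = -0.661043 rad
cos θ = 0.789352, sin θ = -0.613941 (intermediates below are computed at full precision and shown rounded to 5 d.p.)
v1: (-2.5,-1.5) → rotate → (-2.89429,0.35082) → ×s → (-3.29587,0.39950) → (-3.30,0.40)
v2: (0.5,-4.5) → rotate → (-2.36806,-3.85905) → ×s → (-2.69663,-4.39450) → (-2.70,-4.39)
v3: (2,-5) → rotate → (-1.49100,-5.17464) → ×s → (-1.69788,-5.89262) → (-1.70,-5.89)
v4: (4.5,-5) → rotate → (0.48238,-6.70949) → ×s → (0.54931,-7.64044) → (0.55,-7.64)
v5: (4.5,3.5) → rotate → (5.70088,-0.00000) → ×s → (6.49187,-0.00000) → (6.49,0.00)
v6: (2,5) → rotate → (4.64841,2.71888) → ×s → (5.29337,3.09612) → (5.29,3.10)

Cross-section at z=6: (-3.30,0.40) (-2.70,-4.39) (-1.70,-5.89) (0.55,-7.64) (6.49,0.00) (5.29,3.10)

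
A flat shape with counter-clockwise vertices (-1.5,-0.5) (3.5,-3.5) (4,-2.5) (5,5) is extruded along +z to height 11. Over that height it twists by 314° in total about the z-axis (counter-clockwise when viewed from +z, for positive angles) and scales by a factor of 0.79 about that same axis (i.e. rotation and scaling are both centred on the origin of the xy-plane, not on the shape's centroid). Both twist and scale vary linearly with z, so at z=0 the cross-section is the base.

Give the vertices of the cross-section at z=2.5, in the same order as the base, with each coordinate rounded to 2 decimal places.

t = z/height = 2.5/11 = 0.227273
s = 1 + (scale-1)·z/height = 1 + (0.79-1)·2.5/11 = 0.952273
θ = twist·z/height = 314°·2.5/11 = 71.3636° = 1.245530 rad
cos θ = 0.319561, sin θ = 0.947566 (intermediates below are computed at full precision and shown rounded to 5 d.p.)
v1: (-1.5,-0.5) → rotate → (-0.00556,-1.58113) → ×s → (-0.00529,-1.50567) → (-0.01,-1.51)
v2: (3.5,-3.5) → rotate → (4.43494,2.19802) → ×s → (4.22328,2.09311) → (4.22,2.09)
v3: (4,-2.5) → rotate → (3.64716,2.99136) → ×s → (3.47309,2.84859) → (3.47,2.85)
v4: (5,5) → rotate → (-3.14003,6.33563) → ×s → (-2.99016,6.03325) → (-2.99,6.03)

Cross-section at z=2.5: (-0.01,-1.51) (4.22,2.09) (3.47,2.85) (-2.99,6.03)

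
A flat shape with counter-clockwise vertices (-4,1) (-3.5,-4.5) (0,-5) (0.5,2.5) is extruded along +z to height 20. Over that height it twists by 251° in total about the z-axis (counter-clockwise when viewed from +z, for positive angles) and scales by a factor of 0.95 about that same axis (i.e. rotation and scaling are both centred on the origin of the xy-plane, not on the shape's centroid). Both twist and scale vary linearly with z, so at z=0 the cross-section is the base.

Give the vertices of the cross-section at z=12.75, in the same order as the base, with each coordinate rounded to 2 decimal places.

t = z/height = 12.75/20 = 0.6375
s = 1 + (scale-1)·z/height = 1 + (0.95-1)·12.75/20 = 0.968125
θ = twist·z/height = 251°·12.75/20 = 160.0125° = 2.792745 rad
cos θ = -0.939767, sin θ = 0.341815 (intermediates below are computed at full precision and shown rounded to 5 d.p.)
v1: (-4,1) → rotate → (3.41725,-2.30703) → ×s → (3.30833,-2.23349) → (3.31,-2.23)
v2: (-3.5,-4.5) → rotate → (4.82735,3.03260) → ×s → (4.67348,2.93594) → (4.67,2.94)
v3: (0,-5) → rotate → (1.70908,4.69884) → ×s → (1.65460,4.54906) → (1.65,4.55)
v4: (0.5,2.5) → rotate → (-1.32442,-2.17851) → ×s → (-1.28221,-2.10907) → (-1.28,-2.11)

Cross-section at z=12.75: (3.31,-2.23) (4.67,2.94) (1.65,4.55) (-1.28,-2.11)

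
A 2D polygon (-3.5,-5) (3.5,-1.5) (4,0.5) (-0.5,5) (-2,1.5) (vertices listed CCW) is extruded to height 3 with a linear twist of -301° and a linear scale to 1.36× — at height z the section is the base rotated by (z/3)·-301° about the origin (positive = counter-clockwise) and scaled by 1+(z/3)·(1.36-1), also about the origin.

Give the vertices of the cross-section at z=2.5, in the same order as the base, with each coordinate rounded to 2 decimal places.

t = z/height = 2.5/3 = 0.833333
s = 1 + (scale-1)·z/height = 1 + (1.36-1)·2.5/3 = 1.300000
θ = twist·z/height = -301°·2.5/3 = -250.8333° = -4.377868 rad
cos θ = -0.328317, sin θ = 0.944568 (intermediates below are computed at full precision and shown rounded to 5 d.p.)
v1: (-3.5,-5) → rotate → (5.87195,-1.66440) → ×s → (7.63353,-2.16372) → (7.63,-2.16)
v2: (3.5,-1.5) → rotate → (0.26774,3.79846) → ×s → (0.34806,4.93800) → (0.35,4.94)
v3: (4,0.5) → rotate → (-1.78555,3.61411) → ×s → (-2.32122,4.69835) → (-2.32,4.70)
v4: (-0.5,5) → rotate → (-4.55868,-2.11387) → ×s → (-5.92628,-2.74803) → (-5.93,-2.75)
v5: (-2,1.5) → rotate → (-0.76022,-2.38161) → ×s → (-0.98828,-3.09609) → (-0.99,-3.10)

Cross-section at z=2.5: (7.63,-2.16) (0.35,4.94) (-2.32,4.70) (-5.93,-2.75) (-0.99,-3.10)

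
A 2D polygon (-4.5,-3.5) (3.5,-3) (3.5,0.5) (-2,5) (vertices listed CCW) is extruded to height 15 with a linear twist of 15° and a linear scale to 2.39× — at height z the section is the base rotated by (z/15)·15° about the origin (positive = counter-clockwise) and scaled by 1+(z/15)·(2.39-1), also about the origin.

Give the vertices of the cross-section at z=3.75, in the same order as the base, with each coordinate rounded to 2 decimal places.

Cross-section at z=3.75: (-5.74,-5.10) (4.97,-3.73) (4.66,0.98) (-3.13,6.55)

t = z/height = 3.75/15 = 0.25
s = 1 + (scale-1)·z/height = 1 + (2.39-1)·3.75/15 = 1.347500
θ = twist·z/height = 15°·3.75/15 = 3.7500° = 0.065450 rad
cos θ = 0.997859, sin θ = 0.065403 (intermediates below are computed at full precision and shown rounded to 5 d.p.)
v1: (-4.5,-3.5) → rotate → (-4.26145,-3.78682) → ×s → (-5.74231,-5.10274) → (-5.74,-5.10)
v2: (3.5,-3) → rotate → (3.68872,-2.76467) → ×s → (4.97054,-3.72539) → (4.97,-3.73)
v3: (3.5,0.5) → rotate → (3.45980,0.72784) → ×s → (4.66209,0.98076) → (4.66,0.98)
v4: (-2,5) → rotate → (-2.32273,4.85849) → ×s → (-3.12988,6.54681) → (-3.13,6.55)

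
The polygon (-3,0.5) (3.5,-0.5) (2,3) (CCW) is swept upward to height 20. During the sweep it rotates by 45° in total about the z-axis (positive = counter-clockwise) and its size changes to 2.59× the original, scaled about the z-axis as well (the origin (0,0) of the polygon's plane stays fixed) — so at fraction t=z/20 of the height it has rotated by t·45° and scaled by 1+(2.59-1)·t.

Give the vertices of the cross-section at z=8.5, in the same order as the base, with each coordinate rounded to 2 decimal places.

t = z/height = 8.5/20 = 0.425
s = 1 + (scale-1)·z/height = 1 + (2.59-1)·8.5/20 = 1.675750
θ = twist·z/height = 45°·8.5/20 = 19.1250° = 0.333794 rad
cos θ = 0.944806, sin θ = 0.327630 (intermediates below are computed at full precision and shown rounded to 5 d.p.)
v1: (-3,0.5) → rotate → (-2.99823,-0.51049) → ×s → (-5.02429,-0.85545) → (-5.02,-0.86)
v2: (3.5,-0.5) → rotate → (3.47064,0.67430) → ×s → (5.81592,1.12996) → (5.82,1.13)
v3: (2,3) → rotate → (0.90672,3.48968) → ×s → (1.51944,5.84783) → (1.52,5.85)

Cross-section at z=8.5: (-5.02,-0.86) (5.82,1.13) (1.52,5.85)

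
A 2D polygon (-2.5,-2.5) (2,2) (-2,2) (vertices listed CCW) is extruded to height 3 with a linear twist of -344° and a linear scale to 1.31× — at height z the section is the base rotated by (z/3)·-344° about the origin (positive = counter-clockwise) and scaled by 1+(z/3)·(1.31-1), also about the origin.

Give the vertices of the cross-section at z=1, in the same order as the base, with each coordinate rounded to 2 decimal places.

Cross-section at z=1: (-1.36,3.66) (1.08,-2.93) (2.93,1.08)

t = z/height = 1/3 = 0.333333
s = 1 + (scale-1)·z/height = 1 + (1.31-1)·1/3 = 1.103333
θ = twist·z/height = -344°·1/3 = -114.6667° = -2.001311 rad
cos θ = -0.417338, sin θ = -0.908751 (intermediates below are computed at full precision and shown rounded to 5 d.p.)
v1: (-2.5,-2.5) → rotate → (-1.22853,3.31522) → ×s → (-1.35548,3.65780) → (-1.36,3.66)
v2: (2,2) → rotate → (0.98283,-2.65218) → ×s → (1.08438,-2.92624) → (1.08,-2.93)
v3: (-2,2) → rotate → (2.65218,0.98283) → ×s → (2.92624,1.08438) → (2.93,1.08)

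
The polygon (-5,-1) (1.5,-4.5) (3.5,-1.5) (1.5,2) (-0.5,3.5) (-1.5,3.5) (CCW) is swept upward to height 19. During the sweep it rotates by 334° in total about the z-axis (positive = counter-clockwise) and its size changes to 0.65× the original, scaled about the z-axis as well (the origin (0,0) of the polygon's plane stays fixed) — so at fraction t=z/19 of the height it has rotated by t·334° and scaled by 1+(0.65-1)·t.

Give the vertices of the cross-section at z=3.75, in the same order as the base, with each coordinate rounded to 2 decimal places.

Cross-section at z=3.75: (-1.05,-4.63) (4.39,-0.43) (2.60,2.40) (-1.13,2.03) (-3.16,0.90) (-3.54,0.05)

t = z/height = 3.75/19 = 0.197368
s = 1 + (scale-1)·z/height = 1 + (0.65-1)·3.75/19 = 0.930921
θ = twist·z/height = 334°·3.75/19 = 65.9211° = 1.150539 rad
cos θ = 0.407995, sin θ = 0.912984 (intermediates below are computed at full precision and shown rounded to 5 d.p.)
v1: (-5,-1) → rotate → (-1.12699,-4.97292) → ×s → (-1.04914,-4.62939) → (-1.05,-4.63)
v2: (1.5,-4.5) → rotate → (4.72042,-0.46650) → ×s → (4.39434,-0.43428) → (4.39,-0.43)
v3: (3.5,-1.5) → rotate → (2.79746,2.58345) → ×s → (2.60421,2.40499) → (2.60,2.40)
v4: (1.5,2) → rotate → (-1.21398,2.18547) → ×s → (-1.13012,2.03450) → (-1.13,2.03)
v5: (-0.5,3.5) → rotate → (-3.39944,0.97149) → ×s → (-3.16461,0.90438) → (-3.16,0.90)
v6: (-1.5,3.5) → rotate → (-3.80744,0.05851) → ×s → (-3.54442,0.05446) → (-3.54,0.05)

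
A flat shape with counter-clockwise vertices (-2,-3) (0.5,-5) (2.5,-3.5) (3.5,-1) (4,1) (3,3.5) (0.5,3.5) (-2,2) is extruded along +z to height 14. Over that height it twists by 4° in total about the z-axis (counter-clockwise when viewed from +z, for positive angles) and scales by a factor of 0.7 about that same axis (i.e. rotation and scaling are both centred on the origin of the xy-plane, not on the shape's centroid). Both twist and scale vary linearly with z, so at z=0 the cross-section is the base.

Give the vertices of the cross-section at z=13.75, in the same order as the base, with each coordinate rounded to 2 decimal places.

t = z/height = 13.75/14 = 0.982143
s = 1 + (scale-1)·z/height = 1 + (0.7-1)·13.75/14 = 0.705357
θ = twist·z/height = 4°·13.75/14 = 3.9286° = 0.068567 rad
cos θ = 0.997650, sin θ = 0.068513 (intermediates below are computed at full precision and shown rounded to 5 d.p.)
v1: (-2,-3) → rotate → (-1.78976,-3.12998) → ×s → (-1.26242,-2.20775) → (-1.26,-2.21)
v2: (0.5,-5) → rotate → (0.84139,-4.95399) → ×s → (0.59348,-3.49434) → (0.59,-3.49)
v3: (2.5,-3.5) → rotate → (2.73392,-3.32049) → ×s → (1.92839,-2.34213) → (1.93,-2.34)
v4: (3.5,-1) → rotate → (3.56029,-0.75786) → ×s → (2.51128,-0.53456) → (2.51,-0.53)
v5: (4,1) → rotate → (3.92209,1.27170) → ×s → (2.76647,0.89700) → (2.77,0.90)
v6: (3,3.5) → rotate → (2.75316,3.69731) → ×s → (1.94196,2.60793) → (1.94,2.61)
v7: (0.5,3.5) → rotate → (0.25903,3.52603) → ×s → (0.18271,2.48711) → (0.18,2.49)
v8: (-2,2) → rotate → (-2.13233,1.85827) → ×s → (-1.50405,1.31075) → (-1.50,1.31)

Cross-section at z=13.75: (-1.26,-2.21) (0.59,-3.49) (1.93,-2.34) (2.51,-0.53) (2.77,0.90) (1.94,2.61) (0.18,2.49) (-1.50,1.31)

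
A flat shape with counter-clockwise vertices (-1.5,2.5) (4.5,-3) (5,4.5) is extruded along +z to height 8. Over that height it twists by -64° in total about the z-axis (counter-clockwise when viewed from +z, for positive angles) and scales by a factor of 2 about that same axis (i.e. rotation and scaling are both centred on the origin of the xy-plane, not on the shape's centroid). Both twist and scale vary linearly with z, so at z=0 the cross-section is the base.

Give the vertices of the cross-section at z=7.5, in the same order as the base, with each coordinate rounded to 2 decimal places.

Cross-section at z=7.5: (2.74,4.94) (-0.67,-10.46) (12.39,-4.03)

t = z/height = 7.5/8 = 0.9375
s = 1 + (scale-1)·z/height = 1 + (2-1)·7.5/8 = 1.937500
θ = twist·z/height = -64°·7.5/8 = -60.0000° = -1.047198 rad
cos θ = 0.500000, sin θ = -0.866025 (intermediates below are computed at full precision and shown rounded to 5 d.p.)
v1: (-1.5,2.5) → rotate → (1.41506,2.54904) → ×s → (2.74169,4.93876) → (2.74,4.94)
v2: (4.5,-3) → rotate → (-0.34808,-5.39711) → ×s → (-0.67440,-10.45691) → (-0.67,-10.46)
v3: (5,4.5) → rotate → (6.39711,-2.08013) → ×s → (12.39441,-4.03025) → (12.39,-4.03)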